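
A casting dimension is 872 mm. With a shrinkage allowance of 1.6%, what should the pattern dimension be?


Formula: L_pattern = L_casting * (1 + shrinkage_rate/100)
Shrinkage factor = 1 + 1.6/100 = 1.016
L_pattern = 872 mm * 1.016 = 885.9520 mm


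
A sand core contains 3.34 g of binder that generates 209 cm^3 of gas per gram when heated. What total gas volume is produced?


Formula: V_gas = W_binder * gas_evolution_rate
V = 3.34 g * 209 cm^3/g = 698.0600 cm^3


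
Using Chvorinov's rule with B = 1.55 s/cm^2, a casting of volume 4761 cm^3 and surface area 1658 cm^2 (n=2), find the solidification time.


Formula: t_s = B * (V/A)^n  (Chvorinov's rule, n=2)
Modulus M = V/A = 4761/1658 = 2.871532 cm
M^2 = 2.871532^2 = 8.245696 cm^2
t_s = 1.55 * 8.245696 = 12.7808 s

Answer: 12.7808 s


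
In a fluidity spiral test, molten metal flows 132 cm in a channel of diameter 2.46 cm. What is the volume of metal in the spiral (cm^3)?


Formula: V = pi * (d/2)^2 * L  (cylinder volume)
Radius = 2.46/2 = 1.23 cm
V = pi * 1.23^2 * 132 = 627.3848 cm^3


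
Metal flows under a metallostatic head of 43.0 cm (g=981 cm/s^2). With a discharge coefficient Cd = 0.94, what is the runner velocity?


Formula: v = Cd * sqrt(2 * g * h)  (Torricelli with discharge coefficient)
2*g*h = 2 * 981 * 43.0 = 84366.0 cm^2/s^2
sqrt(84366.0) = 290.45826 cm/s
v = 0.94 * 290.45826 = 273.0308 cm/s

273.0308 cm/s


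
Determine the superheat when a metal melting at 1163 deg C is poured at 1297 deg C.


Formula: Superheat = T_pour - T_melt
Superheat = 1297 - 1163 = 134 deg C

Final answer: 134 deg C


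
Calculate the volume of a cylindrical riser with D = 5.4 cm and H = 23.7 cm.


Formula: V = pi * (D/2)^2 * H  (cylinder volume)
Radius = D/2 = 5.4/2 = 2.7 cm
V = pi * 2.7^2 * 23.7 = 542.7824 cm^3

Final answer: 542.7824 cm^3


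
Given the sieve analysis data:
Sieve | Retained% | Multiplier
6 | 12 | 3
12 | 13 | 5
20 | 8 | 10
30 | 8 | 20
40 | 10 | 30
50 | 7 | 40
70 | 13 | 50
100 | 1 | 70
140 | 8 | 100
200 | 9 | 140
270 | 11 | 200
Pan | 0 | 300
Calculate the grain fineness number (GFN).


Formula: GFN = sum(pct * multiplier) / sum(pct)
sum(pct * multiplier) = 5901
sum(pct) = 100
GFN = 5901 / 100 = 59.01

Final answer: 59.01


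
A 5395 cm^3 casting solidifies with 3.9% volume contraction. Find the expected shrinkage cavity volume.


Formula: V_shrink = V_casting * shrinkage_pct / 100
V_shrink = 5395 cm^3 * 3.9 / 100 = 210.4050 cm^3


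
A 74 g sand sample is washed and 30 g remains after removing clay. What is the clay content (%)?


Formula: Clay% = (W_total - W_washed) / W_total * 100
Clay mass = 74 - 30 = 44 g
Clay% = 44 / 74 * 100 = 59.4595%


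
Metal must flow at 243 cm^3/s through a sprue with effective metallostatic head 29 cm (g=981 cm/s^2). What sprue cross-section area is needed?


Formula: v = sqrt(2*g*h), A = Q/v
Velocity: v = sqrt(2 * 981 * 29) = sqrt(56898) = 238.5330 cm/s
Sprue area: A = Q / v = 243 / 238.5330 = 1.0187 cm^2

Final answer: 1.0187 cm^2


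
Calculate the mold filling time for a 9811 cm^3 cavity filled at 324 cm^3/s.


Formula: t_fill = V_mold / Q_flow
t = 9811 cm^3 / 324 cm^3/s = 30.2809 s

Answer: 30.2809 s


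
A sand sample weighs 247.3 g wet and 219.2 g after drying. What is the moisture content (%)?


Formula: MC = (W_wet - W_dry) / W_wet * 100
Water mass = 247.3 - 219.2 = 28.1 g
MC = 28.1 / 247.3 * 100 = 11.3627%

Answer: 11.3627%


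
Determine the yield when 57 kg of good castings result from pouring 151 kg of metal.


Formula: Casting Yield = (W_good / W_total) * 100
Yield = (57 kg / 151 kg) * 100 = 37.7483%

Answer: 37.7483%


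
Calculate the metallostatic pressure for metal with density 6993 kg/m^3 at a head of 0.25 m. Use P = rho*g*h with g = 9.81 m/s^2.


Formula: P = rho * g * h
rho * g = 6993 * 9.81 = 68601.33 N/m^3
P = 68601.33 * 0.25 = 17150.3325 Pa

17150.3325 Pa


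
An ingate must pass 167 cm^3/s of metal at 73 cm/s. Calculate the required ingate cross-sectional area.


Formula: A_ingate = Q / v  (continuity equation)
A = 167 cm^3/s / 73 cm/s = 2.2877 cm^2

Answer: 2.2877 cm^2


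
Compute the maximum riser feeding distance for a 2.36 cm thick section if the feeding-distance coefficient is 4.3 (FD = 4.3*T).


Formula: FD = 4.3 * T  (riser feeding-distance rule)
FD = 4.3 * 2.36 cm = 10.1480 cm

Answer: 10.1480 cm


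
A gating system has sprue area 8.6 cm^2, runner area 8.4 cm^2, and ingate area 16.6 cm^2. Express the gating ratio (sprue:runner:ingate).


Sprue:Runner:Ingate = 1 : 8.4/8.6 : 16.6/8.6 = 1:0.98:1.93

Answer: 1:0.98:1.93


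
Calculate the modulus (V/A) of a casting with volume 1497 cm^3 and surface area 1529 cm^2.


Formula: Casting Modulus M = V / A
M = 1497 cm^3 / 1529 cm^2 = 0.9791 cm

Answer: 0.9791 cm


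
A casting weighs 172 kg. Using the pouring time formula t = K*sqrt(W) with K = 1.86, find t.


Formula: t = K * sqrt(W)
sqrt(W) = sqrt(172) = 13.11488
t = 1.86 * 13.11488 = 24.3937 s

Answer: 24.3937 s


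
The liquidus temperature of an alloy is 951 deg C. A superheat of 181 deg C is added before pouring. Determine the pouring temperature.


Formula: T_pour = T_melt + Superheat
T_pour = 951 + 181 = 1132 deg C

Answer: 1132 deg C


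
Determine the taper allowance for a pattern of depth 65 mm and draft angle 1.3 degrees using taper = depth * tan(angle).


Formula: taper = depth * tan(draft_angle)
tan(1.3 deg) = 0.0226932
taper = 65 mm * 0.0226932 = 1.4751 mm

Final answer: 1.4751 mm


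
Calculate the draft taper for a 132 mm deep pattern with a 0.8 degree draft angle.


Formula: taper = depth * tan(draft_angle)
tan(0.8 deg) = 0.0139635
taper = 132 mm * 0.0139635 = 1.8432 mm

Final answer: 1.8432 mm


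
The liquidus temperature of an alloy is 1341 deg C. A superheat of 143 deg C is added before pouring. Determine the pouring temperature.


Formula: T_pour = T_melt + Superheat
T_pour = 1341 + 143 = 1484 deg C

Final answer: 1484 deg C


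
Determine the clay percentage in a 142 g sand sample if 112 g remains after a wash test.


Formula: Clay% = (W_total - W_washed) / W_total * 100
Clay mass = 142 - 112 = 30 g
Clay% = 30 / 142 * 100 = 21.1268%


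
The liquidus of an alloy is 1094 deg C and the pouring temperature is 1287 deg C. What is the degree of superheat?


Formula: Superheat = T_pour - T_melt
Superheat = 1287 - 1094 = 193 deg C

Final answer: 193 deg C


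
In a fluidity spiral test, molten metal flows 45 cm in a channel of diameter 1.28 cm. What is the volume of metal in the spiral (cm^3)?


Formula: V = pi * (d/2)^2 * L  (cylinder volume)
Radius = 1.28/2 = 0.64 cm
V = pi * 0.64^2 * 45 = 57.9058 cm^3

Answer: 57.9058 cm^3


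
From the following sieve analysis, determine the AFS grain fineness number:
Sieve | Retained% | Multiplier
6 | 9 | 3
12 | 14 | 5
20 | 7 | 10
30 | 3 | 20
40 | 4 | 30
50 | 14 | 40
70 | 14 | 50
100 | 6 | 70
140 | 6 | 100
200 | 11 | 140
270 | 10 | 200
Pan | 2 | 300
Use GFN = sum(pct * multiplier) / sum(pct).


Formula: GFN = sum(pct * multiplier) / sum(pct)
sum(pct * multiplier) = 6767
sum(pct) = 100
GFN = 6767 / 100 = 67.67

67.67


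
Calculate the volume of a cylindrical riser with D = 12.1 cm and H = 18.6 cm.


Formula: V = pi * (D/2)^2 * H  (cylinder volume)
Radius = D/2 = 12.1/2 = 6.05 cm
V = pi * 6.05^2 * 18.6 = 2138.8167 cm^3

Final answer: 2138.8167 cm^3


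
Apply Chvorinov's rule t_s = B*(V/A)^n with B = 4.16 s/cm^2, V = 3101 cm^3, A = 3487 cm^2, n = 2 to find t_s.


Formula: t_s = B * (V/A)^n  (Chvorinov's rule, n=2)
Modulus M = V/A = 3101/3487 = 0.889303 cm
M^2 = 0.889303^2 = 0.790860 cm^2
t_s = 4.16 * 0.790860 = 3.2900 s

Final answer: 3.2900 s


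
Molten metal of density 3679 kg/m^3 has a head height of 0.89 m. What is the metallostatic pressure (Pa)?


Formula: P = rho * g * h
rho * g = 3679 * 9.81 = 36090.99 N/m^3
P = 36090.99 * 0.89 = 32120.9811 Pa

32120.9811 Pa


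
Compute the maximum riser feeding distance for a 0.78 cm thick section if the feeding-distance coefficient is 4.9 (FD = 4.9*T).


Formula: FD = 4.9 * T  (riser feeding-distance rule)
FD = 4.9 * 0.78 cm = 3.8220 cm

3.8220 cm


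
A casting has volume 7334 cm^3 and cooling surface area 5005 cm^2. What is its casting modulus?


Formula: Casting Modulus M = V / A
M = 7334 cm^3 / 5005 cm^2 = 1.4653 cm

Final answer: 1.4653 cm


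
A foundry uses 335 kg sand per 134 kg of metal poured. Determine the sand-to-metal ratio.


Formula: Sand-to-Metal Ratio = W_sand / W_metal
Ratio = 335 kg / 134 kg = 2.5000

2.5000


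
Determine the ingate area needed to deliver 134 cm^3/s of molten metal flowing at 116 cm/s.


Formula: A_ingate = Q / v  (continuity equation)
A = 134 cm^3/s / 116 cm/s = 1.1552 cm^2

1.1552 cm^2


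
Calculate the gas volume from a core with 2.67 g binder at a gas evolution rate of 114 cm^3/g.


Formula: V_gas = W_binder * gas_evolution_rate
V = 2.67 g * 114 cm^3/g = 304.3800 cm^3

Final answer: 304.3800 cm^3


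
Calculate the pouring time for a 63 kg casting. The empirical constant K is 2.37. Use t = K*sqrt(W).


Formula: t = K * sqrt(W)
sqrt(W) = sqrt(63) = 7.93725
t = 2.37 * 7.93725 = 18.8113 s

Final answer: 18.8113 s


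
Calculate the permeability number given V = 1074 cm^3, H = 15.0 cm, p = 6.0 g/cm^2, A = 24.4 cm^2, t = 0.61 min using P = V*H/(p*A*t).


Formula: Permeability Number P = (V * H) / (p * A * t)
Numerator: V * H = 1074 * 15.0 = 16110.0
Denominator: p * A * t = 6.0 * 24.4 * 0.61 = 89.304
P = 16110.0 / 89.304 = 180.3951

Final answer: 180.3951


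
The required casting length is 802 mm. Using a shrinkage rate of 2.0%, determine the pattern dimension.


Formula: L_pattern = L_casting * (1 + shrinkage_rate/100)
Shrinkage factor = 1 + 2.0/100 = 1.02
L_pattern = 802 mm * 1.02 = 818.0400 mm

Final answer: 818.0400 mm


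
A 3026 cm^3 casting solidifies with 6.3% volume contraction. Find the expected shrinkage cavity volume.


Formula: V_shrink = V_casting * shrinkage_pct / 100
V_shrink = 3026 cm^3 * 6.3 / 100 = 190.6380 cm^3

190.6380 cm^3


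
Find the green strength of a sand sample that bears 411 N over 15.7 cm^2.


Formula: Compressive Strength = Force / Area
Strength = 411 N / 15.7 cm^2 = 26.1783 N/cm^2

Answer: 26.1783 N/cm^2


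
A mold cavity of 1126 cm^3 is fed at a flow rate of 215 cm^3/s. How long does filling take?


Formula: t_fill = V_mold / Q_flow
t = 1126 cm^3 / 215 cm^3/s = 5.2372 s

Answer: 5.2372 s


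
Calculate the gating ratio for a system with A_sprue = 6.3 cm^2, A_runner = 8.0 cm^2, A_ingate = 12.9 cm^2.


Sprue:Runner:Ingate = 1 : 8.0/6.3 : 12.9/6.3 = 1:1.27:2.05

Answer: 1:1.27:2.05


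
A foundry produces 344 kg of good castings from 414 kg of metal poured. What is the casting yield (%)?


Formula: Casting Yield = (W_good / W_total) * 100
Yield = (344 kg / 414 kg) * 100 = 83.0918%

Answer: 83.0918%


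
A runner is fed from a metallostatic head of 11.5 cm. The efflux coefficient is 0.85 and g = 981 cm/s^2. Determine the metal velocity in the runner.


Formula: v = Cd * sqrt(2 * g * h)  (Torricelli with discharge coefficient)
2*g*h = 2 * 981 * 11.5 = 22563.0 cm^2/s^2
sqrt(22563.0) = 150.20985 cm/s
v = 0.85 * 150.20985 = 127.6784 cm/s

127.6784 cm/s


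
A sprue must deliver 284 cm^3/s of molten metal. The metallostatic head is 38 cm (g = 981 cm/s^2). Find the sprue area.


Formula: v = sqrt(2*g*h), A = Q/v
Velocity: v = sqrt(2 * 981 * 38) = sqrt(74556) = 273.0494 cm/s
Sprue area: A = Q / v = 284 / 273.0494 = 1.0401 cm^2

Final answer: 1.0401 cm^2


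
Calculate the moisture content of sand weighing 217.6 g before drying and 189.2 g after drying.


Formula: MC = (W_wet - W_dry) / W_wet * 100
Water mass = 217.6 - 189.2 = 28.4 g
MC = 28.4 / 217.6 * 100 = 13.0515%

Answer: 13.0515%


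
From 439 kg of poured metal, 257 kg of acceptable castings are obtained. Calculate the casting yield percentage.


Formula: Casting Yield = (W_good / W_total) * 100
Yield = (257 kg / 439 kg) * 100 = 58.5421%

Final answer: 58.5421%


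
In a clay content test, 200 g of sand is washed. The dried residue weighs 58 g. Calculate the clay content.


Formula: Clay% = (W_total - W_washed) / W_total * 100
Clay mass = 200 - 58 = 142 g
Clay% = 142 / 200 * 100 = 71.0000%

71.0000%


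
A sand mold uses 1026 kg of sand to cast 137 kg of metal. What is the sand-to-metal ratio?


Formula: Sand-to-Metal Ratio = W_sand / W_metal
Ratio = 1026 kg / 137 kg = 7.4891

7.4891


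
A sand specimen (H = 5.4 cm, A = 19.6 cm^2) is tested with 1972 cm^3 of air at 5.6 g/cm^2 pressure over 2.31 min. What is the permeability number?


Formula: Permeability Number P = (V * H) / (p * A * t)
Numerator: V * H = 1972 * 5.4 = 10648.8
Denominator: p * A * t = 5.6 * 19.6 * 2.31 = 253.5456
P = 10648.8 / 253.5456 = 41.9995

Answer: 41.9995


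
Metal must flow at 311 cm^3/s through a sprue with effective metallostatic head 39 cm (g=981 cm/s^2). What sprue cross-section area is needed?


Formula: v = sqrt(2*g*h), A = Q/v
Velocity: v = sqrt(2 * 981 * 39) = sqrt(76518) = 276.6189 cm/s
Sprue area: A = Q / v = 311 / 276.6189 = 1.1243 cm^2

Final answer: 1.1243 cm^2


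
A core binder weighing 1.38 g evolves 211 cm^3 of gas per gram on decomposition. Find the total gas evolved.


Formula: V_gas = W_binder * gas_evolution_rate
V = 1.38 g * 211 cm^3/g = 291.1800 cm^3

Answer: 291.1800 cm^3


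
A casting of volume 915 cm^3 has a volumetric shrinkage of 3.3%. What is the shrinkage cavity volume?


Formula: V_shrink = V_casting * shrinkage_pct / 100
V_shrink = 915 cm^3 * 3.3 / 100 = 30.1950 cm^3

30.1950 cm^3


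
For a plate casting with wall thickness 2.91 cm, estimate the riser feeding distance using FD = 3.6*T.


Formula: FD = 3.6 * T  (riser feeding-distance rule)
FD = 3.6 * 2.91 cm = 10.4760 cm


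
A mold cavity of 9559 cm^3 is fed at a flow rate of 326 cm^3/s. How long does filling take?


Formula: t_fill = V_mold / Q_flow
t = 9559 cm^3 / 326 cm^3/s = 29.3221 s

29.3221 s


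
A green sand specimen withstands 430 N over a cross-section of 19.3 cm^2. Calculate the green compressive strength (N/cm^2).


Formula: Compressive Strength = Force / Area
Strength = 430 N / 19.3 cm^2 = 22.2798 N/cm^2


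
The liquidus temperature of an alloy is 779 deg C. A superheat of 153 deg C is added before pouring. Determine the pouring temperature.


Formula: T_pour = T_melt + Superheat
T_pour = 779 + 153 = 932 deg C

Answer: 932 deg C


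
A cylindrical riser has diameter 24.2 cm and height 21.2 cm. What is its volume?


Formula: V = pi * (D/2)^2 * H  (cylinder volume)
Radius = D/2 = 24.2/2 = 12.1 cm
V = pi * 12.1^2 * 21.2 = 9751.1643 cm^3

Answer: 9751.1643 cm^3


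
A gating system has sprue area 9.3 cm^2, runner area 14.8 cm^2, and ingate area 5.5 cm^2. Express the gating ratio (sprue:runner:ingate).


Sprue:Runner:Ingate = 1 : 14.8/9.3 : 5.5/9.3 = 1:1.59:0.59

Answer: 1:1.59:0.59


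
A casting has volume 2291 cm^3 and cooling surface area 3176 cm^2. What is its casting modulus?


Formula: Casting Modulus M = V / A
M = 2291 cm^3 / 3176 cm^2 = 0.7213 cm

Answer: 0.7213 cm


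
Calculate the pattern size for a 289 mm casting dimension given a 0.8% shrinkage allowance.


Formula: L_pattern = L_casting * (1 + shrinkage_rate/100)
Shrinkage factor = 1 + 0.8/100 = 1.008
L_pattern = 289 mm * 1.008 = 291.3120 mm

Final answer: 291.3120 mm


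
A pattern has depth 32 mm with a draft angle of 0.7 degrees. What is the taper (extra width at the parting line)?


Formula: taper = depth * tan(draft_angle)
tan(0.7 deg) = 0.0122179
taper = 32 mm * 0.0122179 = 0.3910 mm

Answer: 0.3910 mm


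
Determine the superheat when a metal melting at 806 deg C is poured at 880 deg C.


Formula: Superheat = T_pour - T_melt
Superheat = 880 - 806 = 74 deg C


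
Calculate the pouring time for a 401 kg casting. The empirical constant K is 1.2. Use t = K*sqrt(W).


Formula: t = K * sqrt(W)
sqrt(W) = sqrt(401) = 20.02498
t = 1.2 * 20.02498 = 24.0300 s


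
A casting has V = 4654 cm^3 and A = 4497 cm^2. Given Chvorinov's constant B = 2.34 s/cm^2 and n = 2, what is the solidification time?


Formula: t_s = B * (V/A)^n  (Chvorinov's rule, n=2)
Modulus M = V/A = 4654/4497 = 1.034912 cm
M^2 = 1.034912^2 = 1.071043 cm^2
t_s = 2.34 * 1.071043 = 2.5062 s

2.5062 s


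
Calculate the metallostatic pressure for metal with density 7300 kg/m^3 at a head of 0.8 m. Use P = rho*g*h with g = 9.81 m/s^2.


Formula: P = rho * g * h
rho * g = 7300 * 9.81 = 71613.0 N/m^3
P = 71613.0 * 0.8 = 57290.4000 Pa

57290.4000 Pa


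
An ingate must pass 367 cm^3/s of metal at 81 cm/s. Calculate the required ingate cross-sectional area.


Formula: A_ingate = Q / v  (continuity equation)
A = 367 cm^3/s / 81 cm/s = 4.5309 cm^2


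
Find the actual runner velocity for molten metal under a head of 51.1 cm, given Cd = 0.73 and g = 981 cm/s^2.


Formula: v = Cd * sqrt(2 * g * h)  (Torricelli with discharge coefficient)
2*g*h = 2 * 981 * 51.1 = 100258.2 cm^2/s^2
sqrt(100258.2) = 316.63575 cm/s
v = 0.73 * 316.63575 = 231.1441 cm/s

Final answer: 231.1441 cm/s


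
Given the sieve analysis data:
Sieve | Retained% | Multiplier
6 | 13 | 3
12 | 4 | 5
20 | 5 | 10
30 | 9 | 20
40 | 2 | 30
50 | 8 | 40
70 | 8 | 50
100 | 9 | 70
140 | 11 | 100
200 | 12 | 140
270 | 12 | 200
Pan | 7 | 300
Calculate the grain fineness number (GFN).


Formula: GFN = sum(pct * multiplier) / sum(pct)
sum(pct * multiplier) = 8979
sum(pct) = 100
GFN = 8979 / 100 = 89.79

Final answer: 89.79


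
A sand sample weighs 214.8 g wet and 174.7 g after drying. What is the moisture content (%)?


Formula: MC = (W_wet - W_dry) / W_wet * 100
Water mass = 214.8 - 174.7 = 40.1 g
MC = 40.1 / 214.8 * 100 = 18.6685%

Final answer: 18.6685%


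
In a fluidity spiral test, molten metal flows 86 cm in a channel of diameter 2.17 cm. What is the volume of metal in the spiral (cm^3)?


Formula: V = pi * (d/2)^2 * L  (cylinder volume)
Radius = 2.17/2 = 1.085 cm
V = pi * 1.085^2 * 86 = 318.0591 cm^3

Answer: 318.0591 cm^3


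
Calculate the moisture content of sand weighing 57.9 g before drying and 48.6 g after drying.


Formula: MC = (W_wet - W_dry) / W_wet * 100
Water mass = 57.9 - 48.6 = 9.3 g
MC = 9.3 / 57.9 * 100 = 16.0622%


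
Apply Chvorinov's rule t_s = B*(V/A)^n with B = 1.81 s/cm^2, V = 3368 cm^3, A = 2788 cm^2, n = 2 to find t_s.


Formula: t_s = B * (V/A)^n  (Chvorinov's rule, n=2)
Modulus M = V/A = 3368/2788 = 1.208034 cm
M^2 = 1.208034^2 = 1.459346 cm^2
t_s = 1.81 * 1.459346 = 2.6414 s

Final answer: 2.6414 s


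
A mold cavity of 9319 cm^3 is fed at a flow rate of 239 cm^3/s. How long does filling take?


Formula: t_fill = V_mold / Q_flow
t = 9319 cm^3 / 239 cm^3/s = 38.9916 s

Answer: 38.9916 s


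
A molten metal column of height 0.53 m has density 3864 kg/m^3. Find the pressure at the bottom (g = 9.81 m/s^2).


Formula: P = rho * g * h
rho * g = 3864 * 9.81 = 37905.84 N/m^3
P = 37905.84 * 0.53 = 20090.0952 Pa

20090.0952 Pa


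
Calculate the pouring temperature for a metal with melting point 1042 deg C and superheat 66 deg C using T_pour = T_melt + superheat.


Formula: T_pour = T_melt + Superheat
T_pour = 1042 + 66 = 1108 deg C


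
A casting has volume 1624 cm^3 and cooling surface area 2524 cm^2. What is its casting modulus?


Formula: Casting Modulus M = V / A
M = 1624 cm^3 / 2524 cm^2 = 0.6434 cm

Answer: 0.6434 cm


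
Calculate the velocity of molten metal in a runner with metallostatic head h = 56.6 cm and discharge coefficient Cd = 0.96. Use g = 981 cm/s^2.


Formula: v = Cd * sqrt(2 * g * h)  (Torricelli with discharge coefficient)
2*g*h = 2 * 981 * 56.6 = 111049.2 cm^2/s^2
sqrt(111049.2) = 333.24045 cm/s
v = 0.96 * 333.24045 = 319.9108 cm/s

Final answer: 319.9108 cm/s


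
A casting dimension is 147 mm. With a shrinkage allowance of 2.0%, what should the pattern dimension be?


Formula: L_pattern = L_casting * (1 + shrinkage_rate/100)
Shrinkage factor = 1 + 2.0/100 = 1.02
L_pattern = 147 mm * 1.02 = 149.9400 mm

Final answer: 149.9400 mm


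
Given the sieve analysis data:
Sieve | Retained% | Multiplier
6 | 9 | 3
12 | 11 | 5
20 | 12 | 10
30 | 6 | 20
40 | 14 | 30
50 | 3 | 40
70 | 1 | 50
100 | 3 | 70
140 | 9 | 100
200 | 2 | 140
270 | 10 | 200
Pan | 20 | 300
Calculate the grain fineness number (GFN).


Formula: GFN = sum(pct * multiplier) / sum(pct)
sum(pct * multiplier) = 10302
sum(pct) = 100
GFN = 10302 / 100 = 103.02


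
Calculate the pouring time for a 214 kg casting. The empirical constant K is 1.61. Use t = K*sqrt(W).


Formula: t = K * sqrt(W)
sqrt(W) = sqrt(214) = 14.62874
t = 1.61 * 14.62874 = 23.5523 s

Answer: 23.5523 s


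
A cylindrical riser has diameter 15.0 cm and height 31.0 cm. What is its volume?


Formula: V = pi * (D/2)^2 * H  (cylinder volume)
Radius = D/2 = 15.0/2 = 7.5 cm
V = pi * 7.5^2 * 31.0 = 5478.1522 cm^3

5478.1522 cm^3


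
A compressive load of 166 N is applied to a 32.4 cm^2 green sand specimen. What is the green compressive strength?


Formula: Compressive Strength = Force / Area
Strength = 166 N / 32.4 cm^2 = 5.1235 N/cm^2


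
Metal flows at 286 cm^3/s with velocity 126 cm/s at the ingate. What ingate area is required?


Formula: A_ingate = Q / v  (continuity equation)
A = 286 cm^3/s / 126 cm/s = 2.2698 cm^2

Answer: 2.2698 cm^2


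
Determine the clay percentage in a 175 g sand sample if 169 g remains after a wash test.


Formula: Clay% = (W_total - W_washed) / W_total * 100
Clay mass = 175 - 169 = 6 g
Clay% = 6 / 175 * 100 = 3.4286%

Answer: 3.4286%


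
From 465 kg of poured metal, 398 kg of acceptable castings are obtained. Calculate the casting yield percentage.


Formula: Casting Yield = (W_good / W_total) * 100
Yield = (398 kg / 465 kg) * 100 = 85.5914%

Final answer: 85.5914%


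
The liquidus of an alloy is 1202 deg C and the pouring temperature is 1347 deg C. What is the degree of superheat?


Formula: Superheat = T_pour - T_melt
Superheat = 1347 - 1202 = 145 deg C

145 deg C


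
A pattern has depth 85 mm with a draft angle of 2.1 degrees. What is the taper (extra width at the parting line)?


Formula: taper = depth * tan(draft_angle)
tan(2.1 deg) = 0.0366683
taper = 85 mm * 0.0366683 = 3.1168 mm

Answer: 3.1168 mm


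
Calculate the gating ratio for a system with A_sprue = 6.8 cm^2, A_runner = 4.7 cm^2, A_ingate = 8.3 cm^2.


Sprue:Runner:Ingate = 1 : 4.7/6.8 : 8.3/6.8 = 1:0.69:1.22

Answer: 1:0.69:1.22


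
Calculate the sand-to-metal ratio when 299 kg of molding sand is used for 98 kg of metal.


Formula: Sand-to-Metal Ratio = W_sand / W_metal
Ratio = 299 kg / 98 kg = 3.0510

3.0510


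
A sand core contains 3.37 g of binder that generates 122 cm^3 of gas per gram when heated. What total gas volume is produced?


Formula: V_gas = W_binder * gas_evolution_rate
V = 3.37 g * 122 cm^3/g = 411.1400 cm^3

Final answer: 411.1400 cm^3


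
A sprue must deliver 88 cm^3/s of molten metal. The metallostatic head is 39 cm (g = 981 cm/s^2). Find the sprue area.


Formula: v = sqrt(2*g*h), A = Q/v
Velocity: v = sqrt(2 * 981 * 39) = sqrt(76518) = 276.6189 cm/s
Sprue area: A = Q / v = 88 / 276.6189 = 0.3181 cm^2

Answer: 0.3181 cm^2


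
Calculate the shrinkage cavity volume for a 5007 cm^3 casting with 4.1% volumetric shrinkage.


Formula: V_shrink = V_casting * shrinkage_pct / 100
V_shrink = 5007 cm^3 * 4.1 / 100 = 205.2870 cm^3

205.2870 cm^3


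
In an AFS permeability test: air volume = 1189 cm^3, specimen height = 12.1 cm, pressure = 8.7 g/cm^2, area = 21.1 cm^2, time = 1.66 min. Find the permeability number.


Formula: Permeability Number P = (V * H) / (p * A * t)
Numerator: V * H = 1189 * 12.1 = 14386.9
Denominator: p * A * t = 8.7 * 21.1 * 1.66 = 304.7262
P = 14386.9 / 304.7262 = 47.2125

47.2125


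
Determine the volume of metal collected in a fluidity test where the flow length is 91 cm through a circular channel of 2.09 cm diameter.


Formula: V = pi * (d/2)^2 * L  (cylinder volume)
Radius = 2.09/2 = 1.045 cm
V = pi * 1.045^2 * 91 = 312.1935 cm^3

312.1935 cm^3


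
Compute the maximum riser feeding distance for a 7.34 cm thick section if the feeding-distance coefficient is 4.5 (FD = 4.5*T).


Formula: FD = 4.5 * T  (riser feeding-distance rule)
FD = 4.5 * 7.34 cm = 33.0300 cm

Final answer: 33.0300 cm


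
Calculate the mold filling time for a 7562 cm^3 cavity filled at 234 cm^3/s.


Formula: t_fill = V_mold / Q_flow
t = 7562 cm^3 / 234 cm^3/s = 32.3162 s

Answer: 32.3162 s


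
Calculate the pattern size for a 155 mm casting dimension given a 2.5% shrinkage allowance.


Formula: L_pattern = L_casting * (1 + shrinkage_rate/100)
Shrinkage factor = 1 + 2.5/100 = 1.025
L_pattern = 155 mm * 1.025 = 158.8750 mm


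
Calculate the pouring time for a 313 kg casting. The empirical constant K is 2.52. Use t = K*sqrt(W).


Formula: t = K * sqrt(W)
sqrt(W) = sqrt(313) = 17.69181
t = 2.52 * 17.69181 = 44.5834 s

44.5834 s


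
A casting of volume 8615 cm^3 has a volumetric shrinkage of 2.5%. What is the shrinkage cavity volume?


Formula: V_shrink = V_casting * shrinkage_pct / 100
V_shrink = 8615 cm^3 * 2.5 / 100 = 215.3750 cm^3

215.3750 cm^3


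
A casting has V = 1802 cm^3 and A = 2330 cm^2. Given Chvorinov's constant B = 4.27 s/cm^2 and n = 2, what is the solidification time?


Formula: t_s = B * (V/A)^n  (Chvorinov's rule, n=2)
Modulus M = V/A = 1802/2330 = 0.773391 cm
M^2 = 0.773391^2 = 0.598134 cm^2
t_s = 4.27 * 0.598134 = 2.5540 s

Final answer: 2.5540 s


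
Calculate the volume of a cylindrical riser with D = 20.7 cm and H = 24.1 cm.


Formula: V = pi * (D/2)^2 * H  (cylinder volume)
Radius = D/2 = 20.7/2 = 10.35 cm
V = pi * 10.35^2 * 24.1 = 8110.4997 cm^3

8110.4997 cm^3


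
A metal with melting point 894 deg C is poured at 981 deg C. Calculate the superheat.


Formula: Superheat = T_pour - T_melt
Superheat = 981 - 894 = 87 deg C

Final answer: 87 deg C


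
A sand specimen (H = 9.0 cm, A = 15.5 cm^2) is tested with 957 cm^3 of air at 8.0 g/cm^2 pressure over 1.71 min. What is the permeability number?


Formula: Permeability Number P = (V * H) / (p * A * t)
Numerator: V * H = 957 * 9.0 = 8613.0
Denominator: p * A * t = 8.0 * 15.5 * 1.71 = 212.04
P = 8613.0 / 212.04 = 40.6197

40.6197


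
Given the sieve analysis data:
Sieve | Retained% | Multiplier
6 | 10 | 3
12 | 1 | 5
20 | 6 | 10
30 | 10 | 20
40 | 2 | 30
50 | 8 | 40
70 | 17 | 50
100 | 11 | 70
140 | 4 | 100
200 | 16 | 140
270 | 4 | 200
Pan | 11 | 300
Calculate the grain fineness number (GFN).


Formula: GFN = sum(pct * multiplier) / sum(pct)
sum(pct * multiplier) = 9035
sum(pct) = 100
GFN = 9035 / 100 = 90.35

Final answer: 90.35


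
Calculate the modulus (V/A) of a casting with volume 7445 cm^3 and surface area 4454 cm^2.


Formula: Casting Modulus M = V / A
M = 7445 cm^3 / 4454 cm^2 = 1.6715 cm

1.6715 cm


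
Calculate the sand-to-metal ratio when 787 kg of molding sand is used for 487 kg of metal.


Formula: Sand-to-Metal Ratio = W_sand / W_metal
Ratio = 787 kg / 487 kg = 1.6160

1.6160


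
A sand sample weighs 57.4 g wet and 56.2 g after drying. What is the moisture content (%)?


Formula: MC = (W_wet - W_dry) / W_wet * 100
Water mass = 57.4 - 56.2 = 1.2 g
MC = 1.2 / 57.4 * 100 = 2.0906%


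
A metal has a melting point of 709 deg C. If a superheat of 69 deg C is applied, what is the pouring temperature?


Formula: T_pour = T_melt + Superheat
T_pour = 709 + 69 = 778 deg C

Final answer: 778 deg C


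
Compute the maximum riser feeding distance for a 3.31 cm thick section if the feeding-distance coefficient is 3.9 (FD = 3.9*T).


Formula: FD = 3.9 * T  (riser feeding-distance rule)
FD = 3.9 * 3.31 cm = 12.9090 cm

Final answer: 12.9090 cm


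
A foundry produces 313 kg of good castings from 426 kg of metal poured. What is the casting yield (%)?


Formula: Casting Yield = (W_good / W_total) * 100
Yield = (313 kg / 426 kg) * 100 = 73.4742%

Final answer: 73.4742%


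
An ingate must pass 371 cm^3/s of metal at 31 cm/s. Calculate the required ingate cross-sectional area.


Formula: A_ingate = Q / v  (continuity equation)
A = 371 cm^3/s / 31 cm/s = 11.9677 cm^2

11.9677 cm^2


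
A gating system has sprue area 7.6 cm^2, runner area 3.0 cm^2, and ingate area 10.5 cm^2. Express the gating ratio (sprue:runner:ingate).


Sprue:Runner:Ingate = 1 : 3.0/7.6 : 10.5/7.6 = 1:0.39:1.38


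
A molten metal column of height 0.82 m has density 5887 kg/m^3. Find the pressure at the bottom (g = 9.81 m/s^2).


Formula: P = rho * g * h
rho * g = 5887 * 9.81 = 57751.47 N/m^3
P = 57751.47 * 0.82 = 47356.2054 Pa

47356.2054 Pa


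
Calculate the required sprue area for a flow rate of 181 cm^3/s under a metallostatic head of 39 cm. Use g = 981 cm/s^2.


Formula: v = sqrt(2*g*h), A = Q/v
Velocity: v = sqrt(2 * 981 * 39) = sqrt(76518) = 276.6189 cm/s
Sprue area: A = Q / v = 181 / 276.6189 = 0.6543 cm^2

Final answer: 0.6543 cm^2


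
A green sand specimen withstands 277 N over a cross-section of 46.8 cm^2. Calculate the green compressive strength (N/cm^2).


Formula: Compressive Strength = Force / Area
Strength = 277 N / 46.8 cm^2 = 5.9188 N/cm^2

5.9188 N/cm^2


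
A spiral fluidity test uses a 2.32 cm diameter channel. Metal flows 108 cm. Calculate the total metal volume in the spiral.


Formula: V = pi * (d/2)^2 * L  (cylinder volume)
Radius = 2.32/2 = 1.16 cm
V = pi * 1.16^2 * 108 = 456.5513 cm^3

Final answer: 456.5513 cm^3


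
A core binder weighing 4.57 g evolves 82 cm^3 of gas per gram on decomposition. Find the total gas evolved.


Formula: V_gas = W_binder * gas_evolution_rate
V = 4.57 g * 82 cm^3/g = 374.7400 cm^3


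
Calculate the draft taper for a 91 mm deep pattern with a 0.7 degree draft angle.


Formula: taper = depth * tan(draft_angle)
tan(0.7 deg) = 0.0122179
taper = 91 mm * 0.0122179 = 1.1118 mm

1.1118 mm


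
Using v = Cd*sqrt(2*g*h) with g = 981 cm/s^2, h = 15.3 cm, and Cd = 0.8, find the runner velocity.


Formula: v = Cd * sqrt(2 * g * h)  (Torricelli with discharge coefficient)
2*g*h = 2 * 981 * 15.3 = 30018.6 cm^2/s^2
sqrt(30018.6) = 173.25877 cm/s
v = 0.8 * 173.25877 = 138.6070 cm/s

Answer: 138.6070 cm/s


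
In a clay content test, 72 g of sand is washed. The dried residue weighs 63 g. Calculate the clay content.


Formula: Clay% = (W_total - W_washed) / W_total * 100
Clay mass = 72 - 63 = 9 g
Clay% = 9 / 72 * 100 = 12.5000%


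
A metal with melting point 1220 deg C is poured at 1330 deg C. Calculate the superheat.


Formula: Superheat = T_pour - T_melt
Superheat = 1330 - 1220 = 110 deg C

Answer: 110 deg C


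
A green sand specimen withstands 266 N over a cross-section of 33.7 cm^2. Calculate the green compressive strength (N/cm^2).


Formula: Compressive Strength = Force / Area
Strength = 266 N / 33.7 cm^2 = 7.8932 N/cm^2

7.8932 N/cm^2


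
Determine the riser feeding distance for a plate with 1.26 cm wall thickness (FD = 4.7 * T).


Formula: FD = 4.7 * T  (riser feeding-distance rule)
FD = 4.7 * 1.26 cm = 5.9220 cm


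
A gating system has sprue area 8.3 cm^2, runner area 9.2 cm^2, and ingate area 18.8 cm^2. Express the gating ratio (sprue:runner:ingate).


Sprue:Runner:Ingate = 1 : 9.2/8.3 : 18.8/8.3 = 1:1.11:2.27

Answer: 1:1.11:2.27


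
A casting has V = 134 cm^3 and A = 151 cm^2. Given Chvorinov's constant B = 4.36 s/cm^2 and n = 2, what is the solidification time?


Formula: t_s = B * (V/A)^n  (Chvorinov's rule, n=2)
Modulus M = V/A = 134/151 = 0.887417 cm
M^2 = 0.887417^2 = 0.787509 cm^2
t_s = 4.36 * 0.787509 = 3.4335 s


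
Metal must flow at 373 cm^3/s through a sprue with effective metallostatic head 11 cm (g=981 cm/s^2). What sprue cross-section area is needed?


Formula: v = sqrt(2*g*h), A = Q/v
Velocity: v = sqrt(2 * 981 * 11) = sqrt(21582) = 146.9081 cm/s
Sprue area: A = Q / v = 373 / 146.9081 = 2.5390 cm^2

Final answer: 2.5390 cm^2


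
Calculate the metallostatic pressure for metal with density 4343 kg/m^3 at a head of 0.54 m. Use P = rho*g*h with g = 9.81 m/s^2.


Formula: P = rho * g * h
rho * g = 4343 * 9.81 = 42604.83 N/m^3
P = 42604.83 * 0.54 = 23006.6082 Pa


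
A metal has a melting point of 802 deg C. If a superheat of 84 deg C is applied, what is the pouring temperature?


Formula: T_pour = T_melt + Superheat
T_pour = 802 + 84 = 886 deg C

Final answer: 886 deg C


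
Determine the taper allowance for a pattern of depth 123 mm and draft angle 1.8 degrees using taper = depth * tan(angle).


Formula: taper = depth * tan(draft_angle)
tan(1.8 deg) = 0.0314263
taper = 123 mm * 0.0314263 = 3.8654 mm


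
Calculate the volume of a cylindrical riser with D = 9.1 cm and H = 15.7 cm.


Formula: V = pi * (D/2)^2 * H  (cylinder volume)
Radius = D/2 = 9.1/2 = 4.55 cm
V = pi * 4.55^2 * 15.7 = 1021.1095 cm^3


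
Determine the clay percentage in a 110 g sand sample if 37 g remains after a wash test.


Formula: Clay% = (W_total - W_washed) / W_total * 100
Clay mass = 110 - 37 = 73 g
Clay% = 73 / 110 * 100 = 66.3636%

Final answer: 66.3636%


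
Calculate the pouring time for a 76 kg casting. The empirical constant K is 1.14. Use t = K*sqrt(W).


Formula: t = K * sqrt(W)
sqrt(W) = sqrt(76) = 8.71780
t = 1.14 * 8.71780 = 9.9383 s

Answer: 9.9383 s


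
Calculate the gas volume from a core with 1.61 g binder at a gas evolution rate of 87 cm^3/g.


Formula: V_gas = W_binder * gas_evolution_rate
V = 1.61 g * 87 cm^3/g = 140.0700 cm^3


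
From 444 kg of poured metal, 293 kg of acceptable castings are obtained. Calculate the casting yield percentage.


Formula: Casting Yield = (W_good / W_total) * 100
Yield = (293 kg / 444 kg) * 100 = 65.9910%

Final answer: 65.9910%


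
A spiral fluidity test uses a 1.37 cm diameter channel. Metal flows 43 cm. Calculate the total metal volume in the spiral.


Formula: V = pi * (d/2)^2 * L  (cylinder volume)
Radius = 1.37/2 = 0.685 cm
V = pi * 0.685^2 * 43 = 63.3869 cm^3

Final answer: 63.3869 cm^3


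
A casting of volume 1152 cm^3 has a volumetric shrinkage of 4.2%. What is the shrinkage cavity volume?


Formula: V_shrink = V_casting * shrinkage_pct / 100
V_shrink = 1152 cm^3 * 4.2 / 100 = 48.3840 cm^3

48.3840 cm^3


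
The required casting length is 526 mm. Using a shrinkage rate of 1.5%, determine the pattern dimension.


Formula: L_pattern = L_casting * (1 + shrinkage_rate/100)
Shrinkage factor = 1 + 1.5/100 = 1.015
L_pattern = 526 mm * 1.015 = 533.8900 mm


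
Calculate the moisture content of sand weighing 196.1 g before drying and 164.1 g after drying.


Formula: MC = (W_wet - W_dry) / W_wet * 100
Water mass = 196.1 - 164.1 = 32.0 g
MC = 32.0 / 196.1 * 100 = 16.3182%

Answer: 16.3182%


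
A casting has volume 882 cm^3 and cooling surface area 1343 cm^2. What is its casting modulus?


Formula: Casting Modulus M = V / A
M = 882 cm^3 / 1343 cm^2 = 0.6567 cm


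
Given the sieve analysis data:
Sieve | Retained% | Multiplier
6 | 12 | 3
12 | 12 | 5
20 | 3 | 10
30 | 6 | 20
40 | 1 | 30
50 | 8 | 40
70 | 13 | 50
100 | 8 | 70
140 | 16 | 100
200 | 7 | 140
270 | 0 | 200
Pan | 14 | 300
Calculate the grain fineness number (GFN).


Formula: GFN = sum(pct * multiplier) / sum(pct)
sum(pct * multiplier) = 8586
sum(pct) = 100
GFN = 8586 / 100 = 85.86

Final answer: 85.86


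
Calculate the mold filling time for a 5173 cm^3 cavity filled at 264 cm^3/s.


Formula: t_fill = V_mold / Q_flow
t = 5173 cm^3 / 264 cm^3/s = 19.5947 s

Final answer: 19.5947 s


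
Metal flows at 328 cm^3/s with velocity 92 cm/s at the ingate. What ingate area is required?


Formula: A_ingate = Q / v  (continuity equation)
A = 328 cm^3/s / 92 cm/s = 3.5652 cm^2

3.5652 cm^2


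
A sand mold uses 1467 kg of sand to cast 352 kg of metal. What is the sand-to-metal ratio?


Formula: Sand-to-Metal Ratio = W_sand / W_metal
Ratio = 1467 kg / 352 kg = 4.1676

4.1676


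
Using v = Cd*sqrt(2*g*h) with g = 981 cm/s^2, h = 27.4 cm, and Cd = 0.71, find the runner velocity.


Formula: v = Cd * sqrt(2 * g * h)  (Torricelli with discharge coefficient)
2*g*h = 2 * 981 * 27.4 = 53758.8 cm^2/s^2
sqrt(53758.8) = 231.85944 cm/s
v = 0.71 * 231.85944 = 164.6202 cm/s


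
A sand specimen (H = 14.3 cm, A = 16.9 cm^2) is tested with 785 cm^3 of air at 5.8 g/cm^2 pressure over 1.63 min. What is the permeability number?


Formula: Permeability Number P = (V * H) / (p * A * t)
Numerator: V * H = 785 * 14.3 = 11225.5
Denominator: p * A * t = 5.8 * 16.9 * 1.63 = 159.7726
P = 11225.5 / 159.7726 = 70.2592

Final answer: 70.2592


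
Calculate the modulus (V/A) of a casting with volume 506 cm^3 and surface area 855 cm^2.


Formula: Casting Modulus M = V / A
M = 506 cm^3 / 855 cm^2 = 0.5918 cm

0.5918 cm


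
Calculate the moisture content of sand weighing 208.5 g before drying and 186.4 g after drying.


Formula: MC = (W_wet - W_dry) / W_wet * 100
Water mass = 208.5 - 186.4 = 22.1 g
MC = 22.1 / 208.5 * 100 = 10.5995%

10.5995%


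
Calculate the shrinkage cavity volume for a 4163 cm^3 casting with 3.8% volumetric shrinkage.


Formula: V_shrink = V_casting * shrinkage_pct / 100
V_shrink = 4163 cm^3 * 3.8 / 100 = 158.1940 cm^3

Final answer: 158.1940 cm^3


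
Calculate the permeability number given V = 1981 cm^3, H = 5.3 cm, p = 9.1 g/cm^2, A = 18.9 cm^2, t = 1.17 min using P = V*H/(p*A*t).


Formula: Permeability Number P = (V * H) / (p * A * t)
Numerator: V * H = 1981 * 5.3 = 10499.3
Denominator: p * A * t = 9.1 * 18.9 * 1.17 = 201.2283
P = 10499.3 / 201.2283 = 52.1761


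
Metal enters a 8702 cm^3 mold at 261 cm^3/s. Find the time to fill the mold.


Formula: t_fill = V_mold / Q_flow
t = 8702 cm^3 / 261 cm^3/s = 33.3410 s

Answer: 33.3410 s


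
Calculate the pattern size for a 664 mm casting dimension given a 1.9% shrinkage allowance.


Formula: L_pattern = L_casting * (1 + shrinkage_rate/100)
Shrinkage factor = 1 + 1.9/100 = 1.019
L_pattern = 664 mm * 1.019 = 676.6160 mm

Final answer: 676.6160 mm


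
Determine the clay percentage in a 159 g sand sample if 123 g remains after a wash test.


Formula: Clay% = (W_total - W_washed) / W_total * 100
Clay mass = 159 - 123 = 36 g
Clay% = 36 / 159 * 100 = 22.6415%

22.6415%


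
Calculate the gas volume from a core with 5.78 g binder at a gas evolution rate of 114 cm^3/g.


Formula: V_gas = W_binder * gas_evolution_rate
V = 5.78 g * 114 cm^3/g = 658.9200 cm^3

658.9200 cm^3


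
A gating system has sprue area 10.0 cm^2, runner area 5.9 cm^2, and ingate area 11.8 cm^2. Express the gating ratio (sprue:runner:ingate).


Sprue:Runner:Ingate = 1 : 5.9/10.0 : 11.8/10.0 = 1:0.59:1.18


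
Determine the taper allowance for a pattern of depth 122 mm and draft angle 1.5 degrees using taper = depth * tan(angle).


Formula: taper = depth * tan(draft_angle)
tan(1.5 deg) = 0.0261859
taper = 122 mm * 0.0261859 = 3.1947 mm

Answer: 3.1947 mm


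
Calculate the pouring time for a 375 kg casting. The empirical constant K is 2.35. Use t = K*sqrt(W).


Formula: t = K * sqrt(W)
sqrt(W) = sqrt(375) = 19.36492
t = 2.35 * 19.36492 = 45.5076 s

Answer: 45.5076 s


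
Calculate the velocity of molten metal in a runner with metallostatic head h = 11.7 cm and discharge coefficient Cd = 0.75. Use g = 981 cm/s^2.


Formula: v = Cd * sqrt(2 * g * h)  (Torricelli with discharge coefficient)
2*g*h = 2 * 981 * 11.7 = 22955.4 cm^2/s^2
sqrt(22955.4) = 151.51040 cm/s
v = 0.75 * 151.51040 = 113.6328 cm/s

113.6328 cm/s


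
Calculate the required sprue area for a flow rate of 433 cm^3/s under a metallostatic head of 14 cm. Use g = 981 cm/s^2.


Formula: v = sqrt(2*g*h), A = Q/v
Velocity: v = sqrt(2 * 981 * 14) = sqrt(27468) = 165.7347 cm/s
Sprue area: A = Q / v = 433 / 165.7347 = 2.6126 cm^2

Answer: 2.6126 cm^2
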